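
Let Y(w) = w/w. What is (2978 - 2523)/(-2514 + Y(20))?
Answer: -65/359 ≈ -0.18106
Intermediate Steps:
Y(w) = 1
(2978 - 2523)/(-2514 + Y(20)) = (2978 - 2523)/(-2514 + 1) = 455/(-2513) = 455*(-1/2513) = -65/359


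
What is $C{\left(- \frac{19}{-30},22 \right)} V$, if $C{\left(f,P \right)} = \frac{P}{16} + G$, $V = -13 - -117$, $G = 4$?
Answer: $559$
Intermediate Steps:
$V = 104$ ($V = -13 + 117 = 104$)
$C{\left(f,P \right)} = 4 + \frac{P}{16}$ ($C{\left(f,P \right)} = \frac{P}{16} + 4 = 4 + \frac{P}{16}$)
$C{\left(- \frac{19}{-30},22 \right)} V = \left(4 + \frac{1}{16} \cdot 22\right) 104 = \left(4 + \frac{11}{8}\right) 104 = \frac{43}{8} \cdot 104 = 559$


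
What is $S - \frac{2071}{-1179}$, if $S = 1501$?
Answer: $\frac{1771750}{1179} \approx 1502.8$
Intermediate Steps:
$S - \frac{2071}{-1179} = 1501 - \frac{2071}{-1179} = 1501 - - \frac{2071}{1179} = 1501 + \frac{2071}{1179} = \frac{1771750}{1179}$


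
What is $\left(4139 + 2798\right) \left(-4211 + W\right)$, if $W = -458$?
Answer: $-32388853$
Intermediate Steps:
$\left(4139 + 2798\right) \left(-4211 + W\right) = \left(4139 + 2798\right) \left(-4211 - 458\right) = 6937 \left(-4669\right) = -32388853$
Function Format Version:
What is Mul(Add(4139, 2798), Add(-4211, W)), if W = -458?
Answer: -32388853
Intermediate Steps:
Mul(Add(4139, 2798), Add(-4211, W)) = Mul(Add(4139, 2798), Add(-4211, -458)) = Mul(6937, -4669) = -32388853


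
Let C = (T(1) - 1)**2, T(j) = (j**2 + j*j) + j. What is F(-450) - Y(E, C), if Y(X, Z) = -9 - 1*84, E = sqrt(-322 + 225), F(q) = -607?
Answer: -514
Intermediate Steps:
T(j) = j + 2*j**2 (T(j) = (j**2 + j**2) + j = 2*j**2 + j = j + 2*j**2)
C = 4 (C = (1*(1 + 2*1) - 1)**2 = (1*(1 + 2) - 1)**2 = (1*3 - 1)**2 = (3 - 1)**2 = 2**2 = 4)
E = I*sqrt(97) (E = sqrt(-97) = I*sqrt(97) ≈ 9.8489*I)
Y(X, Z) = -93 (Y(X, Z) = -9 - 84 = -93)
F(-450) - Y(E, C) = -607 - 1*(-93) = -607 + 93 = -514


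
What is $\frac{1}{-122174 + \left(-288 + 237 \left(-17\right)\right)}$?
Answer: $- \frac{1}{126491} \approx -7.9057 \cdot 10^{-6}$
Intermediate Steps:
$\frac{1}{-122174 + \left(-288 + 237 \left(-17\right)\right)} = \frac{1}{-122174 - 4317} = \frac{1}{-126491} = - \frac{1}{126491}$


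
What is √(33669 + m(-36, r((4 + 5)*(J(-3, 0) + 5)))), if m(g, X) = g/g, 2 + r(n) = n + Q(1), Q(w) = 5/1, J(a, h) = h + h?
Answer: √33670 ≈ 183.49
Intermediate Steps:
J(a, h) = 2*h
Q(w) = 5 (Q(w) = 5*1 = 5)
r(n) = 3 + n (r(n) = -2 + (n + 5) = -2 + (5 + n) = 3 + n)
m(g, X) = 1
√(33669 + m(-36, r((4 + 5)*(J(-3, 0) + 5)))) = √(33669 + 1) = √33670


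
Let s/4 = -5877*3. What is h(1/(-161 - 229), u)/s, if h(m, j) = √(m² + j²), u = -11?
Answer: -√18404101/27504360 ≈ -0.00015598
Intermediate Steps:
s = -70524 (s = 4*(-5877*3) = 4*(-17631) = -70524)
h(m, j) = √(j² + m²)
h(1/(-161 - 229), u)/s = √((-11)² + (1/(-161 - 229))²)/(-70524) = √(121 + (1/(-390))²)*(-1/70524) = √(121 + (-1/390)²)*(-1/70524) = √(121 + 1/152100)*(-1/70524) = √(18404101/152100)*(-1/70524) = (√18404101/390)*(-1/70524) = -√18404101/27504360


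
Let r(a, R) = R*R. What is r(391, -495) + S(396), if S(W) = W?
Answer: 245421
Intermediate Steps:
r(a, R) = R²
r(391, -495) + S(396) = (-495)² + 396 = 245025 + 396 = 245421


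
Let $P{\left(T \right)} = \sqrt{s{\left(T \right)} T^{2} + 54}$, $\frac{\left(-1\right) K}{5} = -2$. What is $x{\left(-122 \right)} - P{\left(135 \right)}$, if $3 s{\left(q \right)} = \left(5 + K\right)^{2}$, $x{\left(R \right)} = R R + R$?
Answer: $14762 - 3 \sqrt{151881} \approx 13593.0$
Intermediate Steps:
$K = 10$ ($K = \left(-5\right) \left(-2\right) = 10$)
$x{\left(R \right)} = R + R^{2}$ ($x{\left(R \right)} = R^{2} + R = R + R^{2}$)
$s{\left(q \right)} = 75$ ($s{\left(q \right)} = \frac{\left(5 + 10\right)^{2}}{3} = \frac{15^{2}}{3} = \frac{1}{3} \cdot 225 = 75$)
$P{\left(T \right)} = \sqrt{54 + 75 T^{2}}$ ($P{\left(T \right)} = \sqrt{75 T^{2} + 54} = \sqrt{54 + 75 T^{2}}$)
$x{\left(-122 \right)} - P{\left(135 \right)} = - 122 \left(1 - 122\right) - \sqrt{54 + 75 \cdot 135^{2}} = \left(-122\right) \left(-121\right) - \sqrt{54 + 75 \cdot 18225} = 14762 - \sqrt{54 + 1366875} = 14762 - \sqrt{1366929} = 14762 - 3 \sqrt{151881}$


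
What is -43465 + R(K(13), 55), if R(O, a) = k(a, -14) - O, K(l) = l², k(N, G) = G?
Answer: -43648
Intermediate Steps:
R(O, a) = -14 - O
-43465 + R(K(13), 55) = -43465 + (-14 - 1*13²) = -43465 + (-14 - 1*169) = -43465 + (-14 - 169) = -43465 - 183 = -43648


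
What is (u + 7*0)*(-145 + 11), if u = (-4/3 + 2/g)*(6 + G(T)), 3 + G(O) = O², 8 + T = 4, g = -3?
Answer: 5092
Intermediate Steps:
T = -4 (T = -8 + 4 = -4)
G(O) = -3 + O²
u = -38 (u = (-4/3 + 2/(-3))*(6 + (-3 + (-4)²)) = (-4*⅓ + 2*(-⅓))*(6 + (-3 + 16)) = (-4/3 - ⅔)*(6 + 13) = -2*19 = -38)
(u + 7*0)*(-145 + 11) = (-38 + 7*0)*(-145 + 11) = (-38 + 0)*(-134) = -38*(-134) = 5092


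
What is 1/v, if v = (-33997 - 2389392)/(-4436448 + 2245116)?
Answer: 2191332/2423389 ≈ 0.90424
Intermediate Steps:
v = 2423389/2191332 (v = -2423389/(-2191332) = -2423389*(-1/2191332) = 2423389/2191332 ≈ 1.1059)
1/v = 1/(2423389/2191332) = 2191332/2423389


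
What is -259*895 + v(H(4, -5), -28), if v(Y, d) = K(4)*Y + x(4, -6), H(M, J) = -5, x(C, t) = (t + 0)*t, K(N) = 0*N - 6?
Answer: -231739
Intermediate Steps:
K(N) = -6 (K(N) = 0 - 6 = -6)
x(C, t) = t² (x(C, t) = t*t = t²)
v(Y, d) = 36 - 6*Y (v(Y, d) = -6*Y + (-6)² = -6*Y + 36 = 36 - 6*Y)
-259*895 + v(H(4, -5), -28) = -259*895 + (36 - 6*(-5)) = -231805 + (36 + 30) = -231805 + 66 = -231739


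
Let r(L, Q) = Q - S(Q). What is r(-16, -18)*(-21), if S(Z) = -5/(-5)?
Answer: 399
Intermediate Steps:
S(Z) = 1 (S(Z) = -5*(-⅕) = 1)
r(L, Q) = -1 + Q (r(L, Q) = Q - 1*1 = Q - 1 = -1 + Q)
r(-16, -18)*(-21) = (-1 - 18)*(-21) = -19*(-21) = 399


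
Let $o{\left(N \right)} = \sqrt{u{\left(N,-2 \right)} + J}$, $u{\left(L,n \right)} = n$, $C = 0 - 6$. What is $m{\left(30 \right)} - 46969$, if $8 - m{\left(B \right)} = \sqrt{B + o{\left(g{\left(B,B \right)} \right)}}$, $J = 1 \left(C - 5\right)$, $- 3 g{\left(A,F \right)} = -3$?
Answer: $-46961 - \sqrt{30 + i \sqrt{13}} \approx -46967.0 - 0.32855 i$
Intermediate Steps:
$g{\left(A,F \right)} = 1$ ($g{\left(A,F \right)} = \left(- \frac{1}{3}\right) \left(-3\right) = 1$)
$C = -6$ ($C = 0 - 6 = -6$)
$J = -11$ ($J = 1 \left(-6 - 5\right) = 1 \left(-11\right) = -11$)
$o{\left(N \right)} = i \sqrt{13}$ ($o{\left(N \right)} = \sqrt{-2 - 11} = \sqrt{-13} = i \sqrt{13}$)
$m{\left(B \right)} = 8 - \sqrt{B + i \sqrt{13}}$
$m{\left(30 \right)} - 46969 = \left(8 - \sqrt{30 + i \sqrt{13}}\right) - 46969 = -46961 - \sqrt{30 + i \sqrt{13}}$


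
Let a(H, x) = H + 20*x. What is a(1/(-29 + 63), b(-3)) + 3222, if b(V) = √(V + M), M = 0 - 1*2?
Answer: 109549/34 + 20*I*√5 ≈ 3222.0 + 44.721*I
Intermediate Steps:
M = -2 (M = 0 - 2 = -2)
b(V) = √(-2 + V) (b(V) = √(V - 2) = √(-2 + V))
a(1/(-29 + 63), b(-3)) + 3222 = (1/(-29 + 63) + 20*√(-2 - 3)) + 3222 = (1/34 + 20*√(-5)) + 3222 = (1/34 + 20*(I*√5)) + 3222 = (1/34 + 20*I*√5) + 3222 = 109549/34 + 20*I*√5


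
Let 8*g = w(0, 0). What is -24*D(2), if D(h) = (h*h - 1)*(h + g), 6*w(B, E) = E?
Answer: -144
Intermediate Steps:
w(B, E) = E/6
g = 0 (g = ((1/6)*0)/8 = (1/8)*0 = 0)
D(h) = h*(-1 + h**2) (D(h) = (h*h - 1)*(h + 0) = (h**2 - 1)*h = (-1 + h**2)*h = h*(-1 + h**2))
-24*D(2) = -24*(2**3 - 1*2) = -24*(8 - 2) = -24*6 = -144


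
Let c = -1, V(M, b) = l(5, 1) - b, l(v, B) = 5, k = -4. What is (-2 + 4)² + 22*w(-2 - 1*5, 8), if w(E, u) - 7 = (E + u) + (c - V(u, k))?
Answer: -40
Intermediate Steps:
V(M, b) = 5 - b
w(E, u) = -3 + E + u (w(E, u) = 7 + ((E + u) + (-1 - (5 - 1*(-4)))) = 7 + ((E + u) + (-1 - (5 + 4))) = 7 + ((E + u) + (-1 - 1*9)) = 7 + ((E + u) + (-1 - 9)) = 7 + ((E + u) - 10) = 7 + (-10 + E + u) = -3 + E + u)
(-2 + 4)² + 22*w(-2 - 1*5, 8) = (-2 + 4)² + 22*(-3 + (-2 - 1*5) + 8) = 2² + 22*(-3 + (-2 - 5) + 8) = 4 + 22*(-3 - 7 + 8) = 4 + 22*(-2) = 4 - 44 = -40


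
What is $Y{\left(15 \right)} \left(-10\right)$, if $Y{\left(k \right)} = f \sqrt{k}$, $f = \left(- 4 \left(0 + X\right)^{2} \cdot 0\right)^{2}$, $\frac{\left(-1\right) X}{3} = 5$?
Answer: $0$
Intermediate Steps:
$X = -15$ ($X = \left(-3\right) 5 = -15$)
$f = 0$ ($f = \left(- 4 \left(0 - 15\right)^{2} \cdot 0\right)^{2} = \left(- 4 \left(-15\right)^{2} \cdot 0\right)^{2} = \left(\left(-4\right) 225 \cdot 0\right)^{2} = \left(\left(-900\right) 0\right)^{2} = 0^{2} = 0$)
$Y{\left(k \right)} = 0$ ($Y{\left(k \right)} = 0 \sqrt{k} = 0$)
$Y{\left(15 \right)} \left(-10\right) = 0 \left(-10\right) = 0$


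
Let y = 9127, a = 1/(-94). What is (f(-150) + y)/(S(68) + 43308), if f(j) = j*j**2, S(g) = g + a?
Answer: -316392062/4077343 ≈ -77.598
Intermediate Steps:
a = -1/94 ≈ -0.010638
S(g) = -1/94 + g (S(g) = g - 1/94 = -1/94 + g)
f(j) = j**3
(f(-150) + y)/(S(68) + 43308) = ((-150)**3 + 9127)/((-1/94 + 68) + 43308) = (-3375000 + 9127)/(6391/94 + 43308) = -3365873/4077343/94 = -3365873*94/4077343 = -316392062/4077343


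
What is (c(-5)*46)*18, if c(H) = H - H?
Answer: 0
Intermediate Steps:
c(H) = 0
(c(-5)*46)*18 = (0*46)*18 = 0*18 = 0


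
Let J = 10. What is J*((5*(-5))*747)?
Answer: -186750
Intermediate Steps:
J*((5*(-5))*747) = 10*((5*(-5))*747) = 10*(-25*747) = 10*(-18675) = -186750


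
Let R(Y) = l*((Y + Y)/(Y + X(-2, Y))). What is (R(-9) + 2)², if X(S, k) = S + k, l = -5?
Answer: 25/4 ≈ 6.2500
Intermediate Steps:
R(Y) = -10*Y/(-2 + 2*Y) (R(Y) = -5*(Y + Y)/(Y + (-2 + Y)) = -5*2*Y/(-2 + 2*Y) = -10*Y/(-2 + 2*Y))
(R(-9) + 2)² = (-5*(-9)/(-1 - 9) + 2)² = (-5*(-9)/(-10) + 2)² = (-5*(-9)*(-⅒) + 2)² = (-9/2 + 2)² = (-5/2)² = 25/4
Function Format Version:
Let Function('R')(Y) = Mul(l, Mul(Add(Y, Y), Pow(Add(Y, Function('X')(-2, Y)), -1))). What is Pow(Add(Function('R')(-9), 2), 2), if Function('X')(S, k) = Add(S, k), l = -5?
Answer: Rational(25, 4) ≈ 6.2500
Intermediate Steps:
Function('R')(Y) = Mul(-10, Y, Pow(Add(-2, Mul(2, Y)), -1)) (Function('R')(Y) = Mul(-5, Mul(Add(Y, Y), Pow(Add(Y, Add(-2, Y)), -1))) = Mul(-5, Mul(Mul(2, Y), Pow(Add(-2, Mul(2, Y)), -1))) = Mul(-5, Mul(2, Y, Pow(Add(-2, Mul(2, Y)), -1))) = Mul(-10, Y, Pow(Add(-2, Mul(2, Y)), -1)))
Pow(Add(Function('R')(-9), 2), 2) = Pow(Add(Mul(-5, -9, Pow(Add(-1, -9), -1)), 2), 2) = Pow(Add(Mul(-5, -9, Pow(-10, -1)), 2), 2) = Pow(Add(Mul(-5, -9, Rational(-1, 10)), 2), 2) = Pow(Add(Rational(-9, 2), 2), 2) = Pow(Rational(-5, 2), 2) = Rational(25, 4)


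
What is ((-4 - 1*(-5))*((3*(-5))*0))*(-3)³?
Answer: 0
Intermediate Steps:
((-4 - 1*(-5))*((3*(-5))*0))*(-3)³ = ((-4 + 5)*(-15*0))*(-27) = (1*0)*(-27) = 0*(-27) = 0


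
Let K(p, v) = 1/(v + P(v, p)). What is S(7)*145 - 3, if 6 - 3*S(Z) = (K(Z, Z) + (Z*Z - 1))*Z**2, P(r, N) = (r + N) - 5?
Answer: -5449969/48 ≈ -1.1354e+5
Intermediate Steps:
P(r, N) = -5 + N + r (P(r, N) = (N + r) - 5 = -5 + N + r)
K(p, v) = 1/(-5 + p + 2*v) (K(p, v) = 1/(v + (-5 + p + v)) = 1/(-5 + p + 2*v))
S(Z) = 2 - Z**2*(-1 + Z**2 + 1/(-5 + 3*Z))/3 (S(Z) = 2 - (1/(-5 + Z + 2*Z) + (Z*Z - 1))*Z**2/3 = 2 - (1/(-5 + 3*Z) + (Z**2 - 1))*Z**2/3 = 2 - (1/(-5 + 3*Z) + (-1 + Z**2))*Z**2/3 = 2 - (-1 + Z**2 + 1/(-5 + 3*Z))*Z**2/3 = 2 - Z**2*(-1 + Z**2 + 1/(-5 + 3*Z))/3)
S(7)*145 - 3 = ((-1*7**2 + (-5 + 3*7)*(6 + 7**2 - 1*7**4))/(3*(-5 + 3*7)))*145 - 3 = ((-1*49 + (-5 + 21)*(6 + 49 - 1*2401))/(3*(-5 + 21)))*145 - 3 = ((1/3)*(-49 + 16*(6 + 49 - 2401))/16)*145 - 3 = ((1/3)*(1/16)*(-49 + 16*(-2346)))*145 - 3 = ((1/3)*(1/16)*(-49 - 37536))*145 - 3 = ((1/3)*(1/16)*(-37585))*145 - 3 = -37585/48*145 - 3 = -5449825/48 - 3 = -5449969/48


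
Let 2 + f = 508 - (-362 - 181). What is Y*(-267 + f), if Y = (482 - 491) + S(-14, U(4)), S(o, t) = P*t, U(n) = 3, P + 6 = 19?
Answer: 23460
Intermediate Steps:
P = 13 (P = -6 + 19 = 13)
S(o, t) = 13*t
Y = 30 (Y = (482 - 491) + 13*3 = -9 + 39 = 30)
f = 1049 (f = -2 + (508 - (-362 - 181)) = -2 + (508 - 1*(-543)) = -2 + (508 + 543) = -2 + 1051 = 1049)
Y*(-267 + f) = 30*(-267 + 1049) = 30*782 = 23460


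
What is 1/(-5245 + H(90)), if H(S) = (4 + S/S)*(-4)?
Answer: -1/5265 ≈ -0.00018993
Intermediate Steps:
H(S) = -20 (H(S) = (4 + 1)*(-4) = 5*(-4) = -20)
1/(-5245 + H(90)) = 1/(-5245 - 20) = 1/(-5265) = -1/5265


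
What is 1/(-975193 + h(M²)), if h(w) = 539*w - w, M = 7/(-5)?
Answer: -25/24353463 ≈ -1.0265e-6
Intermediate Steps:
M = -7/5 (M = 7*(-⅕) = -7/5 ≈ -1.4000)
h(w) = 538*w
1/(-975193 + h(M²)) = 1/(-975193 + 538*(-7/5)²) = 1/(-975193 + 538*(49/25)) = 1/(-975193 + 26362/25) = 1/(-24353463/25) = -25/24353463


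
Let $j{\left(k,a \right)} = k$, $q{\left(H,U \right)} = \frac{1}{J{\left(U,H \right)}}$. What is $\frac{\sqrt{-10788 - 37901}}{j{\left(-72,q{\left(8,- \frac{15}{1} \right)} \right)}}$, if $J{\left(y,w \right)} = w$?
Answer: $- \frac{i \sqrt{48689}}{72} \approx - 3.0647 i$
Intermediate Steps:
$q{\left(H,U \right)} = \frac{1}{H}$
$\frac{\sqrt{-10788 - 37901}}{j{\left(-72,q{\left(8,- \frac{15}{1} \right)} \right)}} = \frac{\sqrt{-10788 - 37901}}{-72} = \sqrt{-48689} \left(- \frac{1}{72}\right) = i \sqrt{48689} \left(- \frac{1}{72}\right) = - \frac{i \sqrt{48689}}{72}$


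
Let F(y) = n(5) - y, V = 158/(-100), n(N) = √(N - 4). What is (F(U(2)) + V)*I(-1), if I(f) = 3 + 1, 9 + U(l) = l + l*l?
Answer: 242/25 ≈ 9.6800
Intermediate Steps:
U(l) = -9 + l + l² (U(l) = -9 + (l + l*l) = -9 + (l + l²) = -9 + l + l²)
n(N) = √(-4 + N)
V = -79/50 (V = 158*(-1/100) = -79/50 ≈ -1.5800)
F(y) = 1 - y (F(y) = √(-4 + 5) - y = √1 - y = 1 - y)
I(f) = 4
(F(U(2)) + V)*I(-1) = ((1 - (-9 + 2 + 2²)) - 79/50)*4 = ((1 - (-9 + 2 + 4)) - 79/50)*4 = ((1 - 1*(-3)) - 79/50)*4 = ((1 + 3) - 79/50)*4 = (4 - 79/50)*4 = (121/50)*4 = 242/25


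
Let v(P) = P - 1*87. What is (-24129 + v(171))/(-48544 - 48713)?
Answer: 8015/32419 ≈ 0.24723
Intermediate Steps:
v(P) = -87 + P (v(P) = P - 87 = -87 + P)
(-24129 + v(171))/(-48544 - 48713) = (-24129 + (-87 + 171))/(-48544 - 48713) = (-24129 + 84)/(-97257) = -24045*(-1/97257) = 8015/32419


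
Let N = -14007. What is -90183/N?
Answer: 1307/203 ≈ 6.4384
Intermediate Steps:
-90183/N = -90183/(-14007) = -90183*(-1/14007) = 1307/203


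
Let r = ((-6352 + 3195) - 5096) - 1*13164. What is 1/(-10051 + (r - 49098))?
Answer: -1/80566 ≈ -1.2412e-5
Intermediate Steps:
r = -21417 (r = (-3157 - 5096) - 13164 = -8253 - 13164 = -21417)
1/(-10051 + (r - 49098)) = 1/(-10051 + (-21417 - 49098)) = 1/(-10051 - 70515) = 1/(-80566) = -1/80566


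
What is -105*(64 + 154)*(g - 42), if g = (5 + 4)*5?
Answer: -68670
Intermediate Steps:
g = 45 (g = 9*5 = 45)
-105*(64 + 154)*(g - 42) = -105*(64 + 154)*(45 - 42) = -22890*3 = -105*654 = -68670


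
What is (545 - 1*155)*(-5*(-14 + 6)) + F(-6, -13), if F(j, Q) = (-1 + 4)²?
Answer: 15609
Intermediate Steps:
F(j, Q) = 9 (F(j, Q) = 3² = 9)
(545 - 1*155)*(-5*(-14 + 6)) + F(-6, -13) = (545 - 1*155)*(-5*(-14 + 6)) + 9 = (545 - 155)*(-5*(-8)) + 9 = 390*40 + 9 = 15600 + 9 = 15609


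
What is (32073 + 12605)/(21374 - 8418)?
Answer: 22339/6478 ≈ 3.4484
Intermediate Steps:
(32073 + 12605)/(21374 - 8418) = 44678/12956 = 44678*(1/12956) = 22339/6478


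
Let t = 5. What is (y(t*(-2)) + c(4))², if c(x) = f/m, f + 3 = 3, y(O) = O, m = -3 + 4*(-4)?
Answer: 100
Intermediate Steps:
m = -19 (m = -3 - 16 = -19)
f = 0 (f = -3 + 3 = 0)
c(x) = 0 (c(x) = 0/(-19) = 0*(-1/19) = 0)
(y(t*(-2)) + c(4))² = (5*(-2) + 0)² = (-10 + 0)² = (-10)² = 100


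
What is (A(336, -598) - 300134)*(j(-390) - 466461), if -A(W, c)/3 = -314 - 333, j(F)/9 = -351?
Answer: 140037396660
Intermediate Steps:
j(F) = -3159 (j(F) = 9*(-351) = -3159)
A(W, c) = 1941 (A(W, c) = -3*(-314 - 333) = -3*(-647) = 1941)
(A(336, -598) - 300134)*(j(-390) - 466461) = (1941 - 300134)*(-3159 - 466461) = -298193*(-469620) = 140037396660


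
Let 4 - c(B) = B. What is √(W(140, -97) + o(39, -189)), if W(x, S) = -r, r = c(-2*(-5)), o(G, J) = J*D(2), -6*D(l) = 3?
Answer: √402/2 ≈ 10.025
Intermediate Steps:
c(B) = 4 - B
D(l) = -½ (D(l) = -⅙*3 = -½)
o(G, J) = -J/2 (o(G, J) = J*(-½) = -J/2)
r = -6 (r = 4 - (-2)*(-5) = 4 - 1*10 = 4 - 10 = -6)
W(x, S) = 6 (W(x, S) = -1*(-6) = 6)
√(W(140, -97) + o(39, -189)) = √(6 - ½*(-189)) = √(6 + 189/2) = √(201/2) = √402/2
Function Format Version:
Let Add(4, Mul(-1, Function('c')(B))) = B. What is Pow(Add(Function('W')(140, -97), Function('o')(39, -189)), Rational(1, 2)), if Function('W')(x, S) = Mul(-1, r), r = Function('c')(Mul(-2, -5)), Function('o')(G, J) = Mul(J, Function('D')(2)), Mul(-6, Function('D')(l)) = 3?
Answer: Mul(Rational(1, 2), Pow(402, Rational(1, 2))) ≈ 10.025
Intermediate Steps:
Function('c')(B) = Add(4, Mul(-1, B))
Function('D')(l) = Rational(-1, 2) (Function('D')(l) = Mul(Rational(-1, 6), 3) = Rational(-1, 2))
Function('o')(G, J) = Mul(Rational(-1, 2), J) (Function('o')(G, J) = Mul(J, Rational(-1, 2)) = Mul(Rational(-1, 2), J))
r = -6 (r = Add(4, Mul(-1, Mul(-2, -5))) = Add(4, Mul(-1, 10)) = Add(4, -10) = -6)
Function('W')(x, S) = 6 (Function('W')(x, S) = Mul(-1, -6) = 6)
Pow(Add(Function('W')(140, -97), Function('o')(39, -189)), Rational(1, 2)) = Pow(Add(6, Mul(Rational(-1, 2), -189)), Rational(1, 2)) = Pow(Add(6, Rational(189, 2)), Rational(1, 2)) = Pow(Rational(201, 2), Rational(1, 2)) = Mul(Rational(1, 2), Pow(402, Rational(1, 2)))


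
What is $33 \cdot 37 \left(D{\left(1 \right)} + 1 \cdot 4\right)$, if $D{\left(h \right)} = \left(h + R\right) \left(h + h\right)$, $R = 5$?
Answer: $19536$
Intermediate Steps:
$D{\left(h \right)} = 2 h \left(5 + h\right)$ ($D{\left(h \right)} = \left(h + 5\right) \left(h + h\right) = \left(5 + h\right) 2 h = 2 h \left(5 + h\right)$)
$33 \cdot 37 \left(D{\left(1 \right)} + 1 \cdot 4\right) = 33 \cdot 37 \left(2 \cdot 1 \left(5 + 1\right) + 1 \cdot 4\right) = 1221 \left(2 \cdot 1 \cdot 6 + 4\right) = 1221 \left(12 + 4\right) = 1221 \cdot 16 = 19536$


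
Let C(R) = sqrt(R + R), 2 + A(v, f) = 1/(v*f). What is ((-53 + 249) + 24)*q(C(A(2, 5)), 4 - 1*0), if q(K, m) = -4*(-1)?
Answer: 880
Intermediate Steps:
A(v, f) = -2 + 1/(f*v) (A(v, f) = -2 + 1/(v*f) = -2 + 1/(f*v))
C(R) = sqrt(2)*sqrt(R) (C(R) = sqrt(2*R) = sqrt(2)*sqrt(R))
q(K, m) = 4
((-53 + 249) + 24)*q(C(A(2, 5)), 4 - 1*0) = ((-53 + 249) + 24)*4 = (196 + 24)*4 = 220*4 = 880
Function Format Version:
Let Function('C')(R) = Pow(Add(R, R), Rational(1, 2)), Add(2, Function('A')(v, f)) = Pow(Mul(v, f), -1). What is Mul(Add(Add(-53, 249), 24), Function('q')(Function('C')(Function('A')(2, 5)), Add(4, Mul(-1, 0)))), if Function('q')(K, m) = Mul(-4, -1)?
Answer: 880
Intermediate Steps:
Function('A')(v, f) = Add(-2, Mul(Pow(f, -1), Pow(v, -1))) (Function('A')(v, f) = Add(-2, Pow(Mul(v, f), -1)) = Add(-2, Pow(Mul(f, v), -1)) = Add(-2, Mul(Pow(f, -1), Pow(v, -1))))
Function('C')(R) = Mul(Pow(2, Rational(1, 2)), Pow(R, Rational(1, 2))) (Function('C')(R) = Pow(Mul(2, R), Rational(1, 2)) = Mul(Pow(2, Rational(1, 2)), Pow(R, Rational(1, 2))))
Function('q')(K, m) = 4
Mul(Add(Add(-53, 249), 24), Function('q')(Function('C')(Function('A')(2, 5)), Add(4, Mul(-1, 0)))) = Mul(Add(Add(-53, 249), 24), 4) = Mul(Add(196, 24), 4) = Mul(220, 4) = 880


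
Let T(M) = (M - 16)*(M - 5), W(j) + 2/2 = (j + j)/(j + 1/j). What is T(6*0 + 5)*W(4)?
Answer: 0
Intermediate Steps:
W(j) = -1 + 2*j/(j + 1/j) (W(j) = -1 + (j + j)/(j + 1/j) = -1 + (2*j)/(j + 1/j) = -1 + 2*j/(j + 1/j))
T(M) = (-16 + M)*(-5 + M)
T(6*0 + 5)*W(4) = (80 + (6*0 + 5)² - 21*(6*0 + 5))*((-1 + 4²)/(1 + 4²)) = (80 + (0 + 5)² - 21*(0 + 5))*((-1 + 16)/(1 + 16)) = (80 + 5² - 21*5)*(15/17) = (80 + 25 - 105)*((1/17)*15) = 0*(15/17) = 0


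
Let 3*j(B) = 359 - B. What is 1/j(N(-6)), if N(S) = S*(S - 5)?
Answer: 3/293 ≈ 0.010239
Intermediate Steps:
N(S) = S*(-5 + S)
j(B) = 359/3 - B/3 (j(B) = (359 - B)/3 = 359/3 - B/3)
1/j(N(-6)) = 1/(359/3 - (-2)*(-5 - 6)) = 1/(359/3 - (-2)*(-11)) = 1/(359/3 - ⅓*66) = 1/(359/3 - 22) = 1/(293/3) = 3/293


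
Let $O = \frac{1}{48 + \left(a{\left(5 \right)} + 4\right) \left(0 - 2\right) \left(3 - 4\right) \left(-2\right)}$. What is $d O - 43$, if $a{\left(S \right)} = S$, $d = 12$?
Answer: $-42$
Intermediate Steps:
$O = \frac{1}{12}$ ($O = \frac{1}{48 + \left(5 + 4\right) \left(0 - 2\right) \left(3 - 4\right) \left(-2\right)} = \frac{1}{48 + 9 \left(-2\right) \left(\left(-1\right) \left(-2\right)\right)} = \frac{1}{48 - 36} = \frac{1}{12} \approx 0.083333$)
$d O - 43 = 12 \cdot \frac{1}{12} - 43 = 1 - 43 = -42$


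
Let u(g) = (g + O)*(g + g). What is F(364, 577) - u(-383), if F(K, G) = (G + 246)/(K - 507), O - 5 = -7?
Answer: -42172953/143 ≈ -2.9492e+5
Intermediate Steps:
O = -2 (O = 5 - 7 = -2)
F(K, G) = (246 + G)/(-507 + K)
u(g) = 2*g*(-2 + g) (u(g) = (g - 2)*(g + g) = (-2 + g)*(2*g) = 2*g*(-2 + g))
F(364, 577) - u(-383) = (246 + 577)/(-507 + 364) - 2*(-383)*(-2 - 383) = 823/(-143) - 2*(-383)*(-385) = -1/143*823 - 1*294910 = -823/143 - 294910 = -42172953/143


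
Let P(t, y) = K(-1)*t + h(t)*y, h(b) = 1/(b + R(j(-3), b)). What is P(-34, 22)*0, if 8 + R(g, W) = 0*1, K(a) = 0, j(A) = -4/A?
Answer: 0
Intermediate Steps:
R(g, W) = -8 (R(g, W) = -8 + 0*1 = -8 + 0 = -8)
h(b) = 1/(-8 + b) (h(b) = 1/(b - 8) = 1/(-8 + b))
P(t, y) = y/(-8 + t) (P(t, y) = 0*t + y/(-8 + t) = 0 + y/(-8 + t) = y/(-8 + t))
P(-34, 22)*0 = (22/(-8 - 34))*0 = (22/(-42))*0 = (22*(-1/42))*0 = -11/21*0 = 0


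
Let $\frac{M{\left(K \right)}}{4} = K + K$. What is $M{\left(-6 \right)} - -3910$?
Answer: $3862$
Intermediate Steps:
$M{\left(K \right)} = 8 K$ ($M{\left(K \right)} = 4 \left(K + K\right) = 4 \cdot 2 K = 8 K$)
$M{\left(-6 \right)} - -3910 = 8 \left(-6\right) - -3910 = -48 + 3910 = 3862$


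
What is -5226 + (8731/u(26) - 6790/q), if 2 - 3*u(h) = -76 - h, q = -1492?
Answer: -192780463/38792 ≈ -4969.6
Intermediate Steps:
u(h) = 26 + h/3 (u(h) = 2/3 - (-76 - h)/3 = 2/3 + (76/3 + h/3) = 26 + h/3)
-5226 + (8731/u(26) - 6790/q) = -5226 + (8731/(26 + (1/3)*26) - 6790/(-1492)) = -5226 + (8731/(26 + 26/3) - 6790*(-1/1492)) = -5226 + (8731/(104/3) + 3395/746) = -5226 + (8731*(3/104) + 3395/746) = -5226 + (26193/104 + 3395/746) = -5226 + 9946529/38792 = -192780463/38792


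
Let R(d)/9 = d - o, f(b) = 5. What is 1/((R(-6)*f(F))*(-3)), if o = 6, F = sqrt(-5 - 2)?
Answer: 1/1620 ≈ 0.00061728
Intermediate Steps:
F = I*sqrt(7) (F = sqrt(-7) = I*sqrt(7) ≈ 2.6458*I)
R(d) = -54 + 9*d (R(d) = 9*(d - 1*6) = 9*(d - 6) = 9*(-6 + d) = -54 + 9*d)
1/((R(-6)*f(F))*(-3)) = 1/(((-54 + 9*(-6))*5)*(-3)) = 1/(((-54 - 54)*5)*(-3)) = 1/(-108*5*(-3)) = 1/(-540*(-3)) = 1/1620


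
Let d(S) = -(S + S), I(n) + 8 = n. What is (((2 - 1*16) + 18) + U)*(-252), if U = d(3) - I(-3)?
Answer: -2268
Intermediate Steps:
I(n) = -8 + n
d(S) = -2*S
U = 5 (U = -2*3 - (-8 - 3) = -6 - 1*(-11) = -6 + 11 = 5)
(((2 - 1*16) + 18) + U)*(-252) = (((2 - 1*16) + 18) + 5)*(-252) = (((2 - 16) + 18) + 5)*(-252) = ((-14 + 18) + 5)*(-252) = (4 + 5)*(-252) = 9*(-252) = -2268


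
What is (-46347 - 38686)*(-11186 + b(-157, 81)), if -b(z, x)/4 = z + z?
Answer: 844377690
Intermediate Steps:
b(z, x) = -8*z (b(z, x) = -4*(z + z) = -8*z)
(-46347 - 38686)*(-11186 + b(-157, 81)) = (-46347 - 38686)*(-11186 - 8*(-157)) = -85033*(-11186 + 1256) = -85033*(-9930) = 844377690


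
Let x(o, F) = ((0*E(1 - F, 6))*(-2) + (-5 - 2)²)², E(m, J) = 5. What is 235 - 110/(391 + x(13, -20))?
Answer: 328005/1396 ≈ 234.96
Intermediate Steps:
x(o, F) = 2401 (x(o, F) = ((0*5)*(-2) + (-5 - 2)²)² = (0*(-2) + (-7)²)² = (0 + 49)² = 49² = 2401)
235 - 110/(391 + x(13, -20)) = 235 - 110/(391 + 2401) = 235 - 110/2792 = 235 - 110*1/2792 = 235 - 55/1396 = 328005/1396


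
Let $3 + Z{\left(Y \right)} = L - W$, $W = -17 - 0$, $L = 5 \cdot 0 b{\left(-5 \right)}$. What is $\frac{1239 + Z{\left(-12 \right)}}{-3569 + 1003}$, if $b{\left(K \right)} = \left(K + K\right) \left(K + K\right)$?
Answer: $- \frac{1253}{2566} \approx -0.48831$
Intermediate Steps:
$b{\left(K \right)} = 4 K^{2}$ ($b{\left(K \right)} = 2 K 2 K = 4 K^{2}$)
$L = 0$ ($L = 5 \cdot 0 \cdot 4 \left(-5\right)^{2} = 0 \cdot 4 \cdot 25 = 0 \cdot 100 = 0$)
$W = -17$ ($W = -17 + 0 = -17$)
$Z{\left(Y \right)} = 14$ ($Z{\left(Y \right)} = -3 + \left(0 - -17\right) = -3 + \left(0 + 17\right) = -3 + 17 = 14$)
$\frac{1239 + Z{\left(-12 \right)}}{-3569 + 1003} = \frac{1239 + 14}{-3569 + 1003} = \frac{1253}{-2566} = 1253 \left(- \frac{1}{2566}\right) = - \frac{1253}{2566}$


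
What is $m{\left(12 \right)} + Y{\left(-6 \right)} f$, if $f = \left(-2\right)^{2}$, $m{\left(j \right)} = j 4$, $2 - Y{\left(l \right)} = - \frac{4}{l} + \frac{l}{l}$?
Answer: $\frac{148}{3} \approx 49.333$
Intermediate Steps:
$Y{\left(l \right)} = 1 + \frac{4}{l}$ ($Y{\left(l \right)} = 2 - \left(- \frac{4}{l} + \frac{l}{l}\right) = 2 - \left(- \frac{4}{l} + 1\right) = 2 - \left(1 - \frac{4}{l}\right) = 1 + \frac{4}{l}$)
$m{\left(j \right)} = 4 j$
$f = 4$
$m{\left(12 \right)} + Y{\left(-6 \right)} f = 4 \cdot 12 + \frac{4 - 6}{-6} \cdot 4 = 48 + \left(- \frac{1}{6}\right) \left(-2\right) 4 = 48 + \frac{1}{3} \cdot 4 = 48 + \frac{4}{3} = \frac{148}{3}$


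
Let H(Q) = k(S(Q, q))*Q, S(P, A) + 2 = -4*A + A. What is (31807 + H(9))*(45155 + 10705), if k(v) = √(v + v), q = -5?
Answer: 1776739020 + 502740*√26 ≈ 1.7793e+9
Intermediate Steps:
S(P, A) = -2 - 3*A (S(P, A) = -2 + (-4*A + A) = -2 - 3*A)
k(v) = √2*√v (k(v) = √(2*v) = √2*√v)
H(Q) = Q*√26 (H(Q) = (√2*√(-2 - 3*(-5)))*Q = (√2*√(-2 + 15))*Q = (√2*√13)*Q = √26*Q = Q*√26)
(31807 + H(9))*(45155 + 10705) = (31807 + 9*√26)*(45155 + 10705) = (31807 + 9*√26)*55860 = 1776739020 + 502740*√26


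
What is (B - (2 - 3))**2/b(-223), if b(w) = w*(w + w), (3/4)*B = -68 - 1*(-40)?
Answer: 11881/895122 ≈ 0.013273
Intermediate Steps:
B = -112/3 (B = 4*(-68 - 1*(-40))/3 = 4*(-68 + 40)/3 = (4/3)*(-28) = -112/3 ≈ -37.333)
b(w) = 2*w**2 (b(w) = w*(2*w) = 2*w**2)
(B - (2 - 3))**2/b(-223) = (-112/3 - (2 - 3))**2/((2*(-223)**2)) = (-112/3 - 1*(-1))**2/((2*49729)) = (-112/3 + 1)**2/99458 = (-109/3)**2*(1/99458) = (11881/9)*(1/99458) = 11881/895122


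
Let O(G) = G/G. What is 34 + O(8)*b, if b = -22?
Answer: 12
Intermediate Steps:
O(G) = 1
34 + O(8)*b = 34 + 1*(-22) = 34 - 22 = 12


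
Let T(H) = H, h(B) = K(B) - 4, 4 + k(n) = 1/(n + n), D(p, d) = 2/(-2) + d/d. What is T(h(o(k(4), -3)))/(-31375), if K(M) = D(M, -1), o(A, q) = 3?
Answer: 4/31375 ≈ 0.00012749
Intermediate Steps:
D(p, d) = 0 (D(p, d) = 2*(-1/2) + 1 = -1 + 1 = 0)
k(n) = -4 + 1/(2*n) (k(n) = -4 + 1/(n + n) = -4 + 1/(2*n))
K(M) = 0
h(B) = -4 (h(B) = 0 - 4 = -4)
T(h(o(k(4), -3)))/(-31375) = -4/(-31375) = -4*(-1/31375) = 4/31375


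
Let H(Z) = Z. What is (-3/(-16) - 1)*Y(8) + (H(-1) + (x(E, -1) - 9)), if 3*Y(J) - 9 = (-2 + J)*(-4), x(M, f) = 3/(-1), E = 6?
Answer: -143/16 ≈ -8.9375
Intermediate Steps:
x(M, f) = -3 (x(M, f) = 3*(-1) = -3)
Y(J) = 17/3 - 4*J/3 (Y(J) = 3 + ((-2 + J)*(-4))/3 = 3 + (8 - 4*J)/3 = 3 + (8/3 - 4*J/3) = 17/3 - 4*J/3)
(-3/(-16) - 1)*Y(8) + (H(-1) + (x(E, -1) - 9)) = (-3/(-16) - 1)*(17/3 - 4/3*8) + (-1 + (-3 - 9)) = (-3*(-1/16) - 1)*(17/3 - 32/3) + (-1 - 12) = (3/16 - 1)*(-5) - 13 = -13/16*(-5) - 13 = 65/16 - 13 = -143/16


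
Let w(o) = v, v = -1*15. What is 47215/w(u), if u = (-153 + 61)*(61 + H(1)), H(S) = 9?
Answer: -9443/3 ≈ -3147.7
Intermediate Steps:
v = -15
u = -6440 (u = (-153 + 61)*(61 + 9) = -92*70 = -6440)
w(o) = -15
47215/w(u) = 47215/(-15) = 47215*(-1/15) = -9443/3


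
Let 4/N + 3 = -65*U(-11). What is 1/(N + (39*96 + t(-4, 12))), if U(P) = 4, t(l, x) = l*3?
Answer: 263/981512 ≈ 0.00026795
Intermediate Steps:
t(l, x) = 3*l
N = -4/263 (N = 4/(-3 - 65*4) = 4/(-3 - 260) = 4/(-263) = 4*(-1/263) = -4/263 ≈ -0.015209)
1/(N + (39*96 + t(-4, 12))) = 1/(-4/263 + (39*96 + 3*(-4))) = 1/(-4/263 + (3744 - 12)) = 1/(-4/263 + 3732) = 1/(981512/263) = 263/981512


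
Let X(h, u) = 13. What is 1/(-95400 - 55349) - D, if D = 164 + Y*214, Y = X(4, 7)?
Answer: -444106555/150749 ≈ -2946.0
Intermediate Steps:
Y = 13
D = 2946 (D = 164 + 13*214 = 164 + 2782 = 2946)
1/(-95400 - 55349) - D = 1/(-95400 - 55349) - 1*2946 = 1/(-150749) - 2946 = -1/150749 - 2946 = -444106555/150749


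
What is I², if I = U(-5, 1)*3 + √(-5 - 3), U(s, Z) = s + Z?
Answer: 136 - 48*I*√2 ≈ 136.0 - 67.882*I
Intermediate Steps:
U(s, Z) = Z + s
I = -12 + 2*I*√2 (I = (1 - 5)*3 + √(-5 - 3) = -4*3 + √(-8) = -12 + 2*I*√2 ≈ -12.0 + 2.8284*I)
I² = (-12 + 2*I*√2)²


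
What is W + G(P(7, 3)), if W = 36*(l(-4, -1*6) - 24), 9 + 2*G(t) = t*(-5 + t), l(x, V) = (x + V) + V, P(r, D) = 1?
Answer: -2893/2 ≈ -1446.5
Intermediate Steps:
l(x, V) = x + 2*V (l(x, V) = (V + x) + V = x + 2*V)
G(t) = -9/2 + t*(-5 + t)/2 (G(t) = -9/2 + (t*(-5 + t))/2 = -9/2 + t*(-5 + t)/2)
W = -1440 (W = 36*((-4 + 2*(-1*6)) - 24) = 36*((-4 + 2*(-6)) - 24) = 36*((-4 - 12) - 24) = 36*(-16 - 24) = 36*(-40) = -1440)
W + G(P(7, 3)) = -1440 + (-9/2 + (1/2)*1**2 - 5/2*1) = -1440 + (-9/2 + (1/2)*1 - 5/2) = -1440 + (-9/2 + 1/2 - 5/2) = -1440 - 13/2 = -2893/2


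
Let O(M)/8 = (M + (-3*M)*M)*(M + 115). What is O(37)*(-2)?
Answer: 9898240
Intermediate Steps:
O(M) = 8*(115 + M)*(M - 3*M²) (O(M) = 8*((M + (-3*M)*M)*(M + 115)) = 8*((M - 3*M²)*(115 + M)) = 8*((115 + M)*(M - 3*M²)) = 8*(115 + M)*(M - 3*M²))
O(37)*(-2) = (8*37*(115 - 344*37 - 3*37²))*(-2) = (8*37*(115 - 12728 - 3*1369))*(-2) = (8*37*(115 - 12728 - 4107))*(-2) = (8*37*(-16720))*(-2) = -4949120*(-2) = 9898240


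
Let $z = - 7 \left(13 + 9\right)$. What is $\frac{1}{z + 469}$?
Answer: $\frac{1}{315} \approx 0.0031746$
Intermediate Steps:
$z = -154$ ($z = \left(-7\right) 22 = -154$)
$\frac{1}{z + 469} = \frac{1}{-154 + 469} = \frac{1}{315}$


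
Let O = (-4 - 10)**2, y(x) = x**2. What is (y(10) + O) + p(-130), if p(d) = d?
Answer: 166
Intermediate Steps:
O = 196 (O = (-14)**2 = 196)
(y(10) + O) + p(-130) = (10**2 + 196) - 130 = (100 + 196) - 130 = 296 - 130 = 166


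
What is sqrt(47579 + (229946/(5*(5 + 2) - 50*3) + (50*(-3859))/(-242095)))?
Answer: sqrt(1413201770379657335)/5568185 ≈ 213.50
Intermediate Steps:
sqrt(47579 + (229946/(5*(5 + 2) - 50*3) + (50*(-3859))/(-242095))) = sqrt(47579 + (229946/(5*7 - 150) - 192950*(-1/242095))) = sqrt(47579 + (229946/(35 - 150) + 38590/48419)) = sqrt(47579 + (229946/(-115) + 38590/48419)) = sqrt(47579 + (229946*(-1/115) + 38590/48419)) = sqrt(47579 + (-229946/115 + 38590/48419)) = sqrt(47579 - 11129317524/5568185) = sqrt(253799356591/5568185) = sqrt(1413201770379657335)/5568185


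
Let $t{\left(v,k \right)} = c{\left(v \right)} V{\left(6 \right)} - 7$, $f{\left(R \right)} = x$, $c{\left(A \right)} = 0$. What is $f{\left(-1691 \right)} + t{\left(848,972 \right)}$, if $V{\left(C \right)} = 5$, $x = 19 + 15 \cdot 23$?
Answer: $357$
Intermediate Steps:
$x = 364$ ($x = 19 + 345 = 364$)
$f{\left(R \right)} = 364$
$t{\left(v,k \right)} = -7$ ($t{\left(v,k \right)} = 0 \cdot 5 - 7 = 0 - 7 = -7$)
$f{\left(-1691 \right)} + t{\left(848,972 \right)} = 364 - 7 = 357$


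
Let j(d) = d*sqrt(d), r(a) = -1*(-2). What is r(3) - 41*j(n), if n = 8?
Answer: 2 - 656*sqrt(2) ≈ -925.72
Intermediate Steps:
r(a) = 2
j(d) = d**(3/2)
r(3) - 41*j(n) = 2 - 656*sqrt(2)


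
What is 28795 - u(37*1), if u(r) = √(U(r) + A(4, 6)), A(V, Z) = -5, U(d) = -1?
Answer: 28795 - I*√6 ≈ 28795.0 - 2.4495*I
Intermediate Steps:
u(r) = I*√6 (u(r) = √(-1 - 5) = √(-6) = I*√6)
28795 - u(37*1) = 28795 - I*√6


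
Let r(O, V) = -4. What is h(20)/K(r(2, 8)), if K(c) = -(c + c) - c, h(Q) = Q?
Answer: 5/3 ≈ 1.6667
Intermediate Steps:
K(c) = -3*c (K(c) = -2*c - c = -3*c)
h(20)/K(r(2, 8)) = 20/((-3*(-4))) = 20/12 = 20*(1/12) = 5/3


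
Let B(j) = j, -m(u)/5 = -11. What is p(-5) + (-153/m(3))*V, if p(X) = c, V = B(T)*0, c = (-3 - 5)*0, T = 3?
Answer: 0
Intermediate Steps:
m(u) = 55 (m(u) = -5*(-11) = 55)
c = 0 (c = -8*0 = 0)
V = 0 (V = 3*0 = 0)
p(X) = 0
p(-5) + (-153/m(3))*V = 0 - 153/55*0 = 0 + 0 = 0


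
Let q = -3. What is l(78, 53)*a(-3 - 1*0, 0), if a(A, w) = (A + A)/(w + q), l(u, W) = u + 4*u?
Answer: 780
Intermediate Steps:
l(u, W) = 5*u
a(A, w) = 2*A/(-3 + w) (a(A, w) = (A + A)/(w - 3) = (2*A)/(-3 + w) = 2*A/(-3 + w))
l(78, 53)*a(-3 - 1*0, 0) = (5*78)*(2*(-3 - 1*0)/(-3 + 0)) = 390*(2*(-3 + 0)/(-3)) = 390*(2*(-3)*(-⅓)) = 390*2 = 780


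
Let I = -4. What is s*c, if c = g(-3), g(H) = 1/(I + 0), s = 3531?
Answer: -3531/4 ≈ -882.75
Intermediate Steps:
g(H) = -¼ (g(H) = 1/(-4 + 0) = 1/(-4) = -¼)
c = -¼ ≈ -0.25000
s*c = 3531*(-¼) = -3531/4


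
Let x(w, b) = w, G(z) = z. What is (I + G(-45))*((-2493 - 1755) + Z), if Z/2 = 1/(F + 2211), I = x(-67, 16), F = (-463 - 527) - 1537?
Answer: 37586360/79 ≈ 4.7578e+5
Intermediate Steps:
F = -2527 (F = -990 - 1537 = -2527)
I = -67
Z = -1/158 (Z = 2/(-2527 + 2211) = 2/(-316) = 2*(-1/316) = -1/158 ≈ -0.0063291)
(I + G(-45))*((-2493 - 1755) + Z) = (-67 - 45)*((-2493 - 1755) - 1/158) = -112*(-4248 - 1/158) = -112*(-671185/158) = 37586360/79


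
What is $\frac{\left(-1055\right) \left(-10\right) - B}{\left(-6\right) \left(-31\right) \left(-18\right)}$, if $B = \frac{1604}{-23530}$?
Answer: $- \frac{31030388}{9847305} \approx -3.1512$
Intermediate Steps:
$B = - \frac{802}{11765}$ ($B = 1604 \left(- \frac{1}{23530}\right) = - \frac{802}{11765} \approx -0.068168$)
$\frac{\left(-1055\right) \left(-10\right) - B}{\left(-6\right) \left(-31\right) \left(-18\right)} = \frac{\left(-1055\right) \left(-10\right) - - \frac{802}{11765}}{\left(-6\right) \left(-31\right) \left(-18\right)} = \frac{10550 + \frac{802}{11765}}{186 \left(-18\right)} = \frac{124121552}{11765 \left(-3348\right)} = \frac{124121552}{11765} \left(- \frac{1}{3348}\right) = - \frac{31030388}{9847305}$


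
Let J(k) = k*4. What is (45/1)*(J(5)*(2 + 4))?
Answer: 5400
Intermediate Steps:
J(k) = 4*k
(45/1)*(J(5)*(2 + 4)) = (45/1)*((4*5)*(2 + 4)) = (45*1)*(20*6) = 45*120 = 5400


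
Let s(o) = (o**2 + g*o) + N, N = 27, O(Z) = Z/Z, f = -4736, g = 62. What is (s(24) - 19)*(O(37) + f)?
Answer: -9810920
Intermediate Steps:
O(Z) = 1
s(o) = 27 + o**2 + 62*o (s(o) = (o**2 + 62*o) + 27 = 27 + o**2 + 62*o)
(s(24) - 19)*(O(37) + f) = ((27 + 24**2 + 62*24) - 19)*(1 - 4736) = ((27 + 576 + 1488) - 19)*(-4735) = (2091 - 19)*(-4735) = 2072*(-4735) = -9810920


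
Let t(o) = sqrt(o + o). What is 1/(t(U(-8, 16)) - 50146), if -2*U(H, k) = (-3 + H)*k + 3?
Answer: -50146/2514621143 - sqrt(173)/2514621143 ≈ -1.9947e-5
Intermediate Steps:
U(H, k) = -3/2 - k*(-3 + H)/2 (U(H, k) = -((-3 + H)*k + 3)/2 = -(k*(-3 + H) + 3)/2 = -(3 + k*(-3 + H))/2 = -3/2 - k*(-3 + H)/2)
t(o) = sqrt(2)*sqrt(o) (t(o) = sqrt(2*o) = sqrt(2)*sqrt(o))
1/(t(U(-8, 16)) - 50146) = 1/(sqrt(2)*sqrt(-3/2 + (3/2)*16 - 1/2*(-8)*16) - 50146) = 1/(sqrt(2)*sqrt(-3/2 + 24 + 64) - 50146) = 1/(sqrt(2)*sqrt(173/2) - 50146) = 1/(sqrt(2)*(sqrt(346)/2) - 50146) = 1/(sqrt(173) - 50146) = 1/(-50146 + sqrt(173))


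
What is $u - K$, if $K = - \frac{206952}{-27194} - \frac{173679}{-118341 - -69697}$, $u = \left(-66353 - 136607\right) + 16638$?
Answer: $- \frac{123243088862603}{661412468} \approx -1.8633 \cdot 10^{5}$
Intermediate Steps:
$u = -186322$ ($u = -202960 + 16638 = -186322$)
$K = \frac{7394999907}{661412468}$ ($K = \left(-206952\right) \left(- \frac{1}{27194}\right) - \frac{173679}{-118341 + 69697} = \frac{103476}{13597} - \frac{173679}{-48644} = \frac{103476}{13597} - - \frac{173679}{48644} = \frac{103476}{13597} + \frac{173679}{48644} = \frac{7394999907}{661412468} \approx 11.181$)
$u - K = -186322 - \frac{7394999907}{661412468} = - \frac{123243088862603}{661412468}$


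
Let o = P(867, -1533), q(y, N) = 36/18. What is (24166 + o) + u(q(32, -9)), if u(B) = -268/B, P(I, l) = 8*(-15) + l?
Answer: 22379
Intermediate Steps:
P(I, l) = -120 + l
q(y, N) = 2 (q(y, N) = 36*(1/18) = 2)
o = -1653 (o = -120 - 1533 = -1653)
(24166 + o) + u(q(32, -9)) = (24166 - 1653) - 268/2 = 22513 - 268*½ = 22513 - 134 = 22379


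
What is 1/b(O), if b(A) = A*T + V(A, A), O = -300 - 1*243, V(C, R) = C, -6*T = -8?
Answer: -1/1267 ≈ -0.00078927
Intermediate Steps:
T = 4/3 (T = -⅙*(-8) = 4/3 ≈ 1.3333)
O = -543 (O = -300 - 243 = -543)
b(A) = 7*A/3 (b(A) = A*(4/3) + A = 4*A/3 + A = 7*A/3)
1/b(O) = 1/((7/3)*(-543)) = 1/(-1267) = -1/1267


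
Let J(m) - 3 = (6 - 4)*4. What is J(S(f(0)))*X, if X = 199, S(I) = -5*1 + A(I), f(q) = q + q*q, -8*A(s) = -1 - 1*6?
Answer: 2189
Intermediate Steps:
A(s) = 7/8 (A(s) = -(-1 - 1*6)/8 = -(-1 - 6)/8 = -⅛*(-7) = 7/8)
f(q) = q + q²
S(I) = -33/8 (S(I) = -5*1 + 7/8 = -5 + 7/8 = -33/8)
J(m) = 11 (J(m) = 3 + (6 - 4)*4 = 3 + 2*4 = 3 + 8 = 11)
J(S(f(0)))*X = 11*199 = 2189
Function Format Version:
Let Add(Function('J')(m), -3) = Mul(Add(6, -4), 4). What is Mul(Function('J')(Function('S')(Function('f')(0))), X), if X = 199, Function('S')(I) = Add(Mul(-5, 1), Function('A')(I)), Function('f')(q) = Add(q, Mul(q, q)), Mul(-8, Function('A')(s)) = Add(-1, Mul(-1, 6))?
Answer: 2189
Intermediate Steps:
Function('A')(s) = Rational(7, 8) (Function('A')(s) = Mul(Rational(-1, 8), Add(-1, Mul(-1, 6))) = Mul(Rational(-1, 8), Add(-1, -6)) = Mul(Rational(-1, 8), -7) = Rational(7, 8))
Function('f')(q) = Add(q, Pow(q, 2))
Function('S')(I) = Rational(-33, 8) (Function('S')(I) = Add(Mul(-5, 1), Rational(7, 8)) = Add(-5, Rational(7, 8)) = Rational(-33, 8))
Function('J')(m) = 11 (Function('J')(m) = Add(3, Mul(Add(6, -4), 4)) = Add(3, Mul(2, 4)) = Add(3, 8) = 11)
Mul(Function('J')(Function('S')(Function('f')(0))), X) = Mul(11, 199) = 2189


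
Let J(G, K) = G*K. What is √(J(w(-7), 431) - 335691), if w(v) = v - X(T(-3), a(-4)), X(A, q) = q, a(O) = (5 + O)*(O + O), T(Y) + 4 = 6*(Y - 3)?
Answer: 2*I*√83815 ≈ 579.02*I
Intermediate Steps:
T(Y) = -22 + 6*Y (T(Y) = -4 + 6*(Y - 3) = -4 + 6*(-3 + Y) = -4 + (-18 + 6*Y) = -22 + 6*Y)
a(O) = 2*O*(5 + O) (a(O) = (5 + O)*(2*O) = 2*O*(5 + O))
w(v) = 8 + v (w(v) = v - 2*(-4)*(5 - 4) = v - 2*(-4) = v - 1*(-8) = v + 8 = 8 + v)
√(J(w(-7), 431) - 335691) = √((8 - 7)*431 - 335691) = √(1*431 - 335691) = √(431 - 335691) = √(-335260) = 2*I*√83815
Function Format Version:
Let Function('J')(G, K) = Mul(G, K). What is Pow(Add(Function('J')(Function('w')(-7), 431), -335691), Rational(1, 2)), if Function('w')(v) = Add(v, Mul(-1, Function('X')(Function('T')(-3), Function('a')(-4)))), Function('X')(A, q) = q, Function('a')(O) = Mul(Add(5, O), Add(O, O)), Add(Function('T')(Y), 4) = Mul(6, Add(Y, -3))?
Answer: Mul(2, I, Pow(83815, Rational(1, 2))) ≈ Mul(579.02, I)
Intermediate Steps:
Function('T')(Y) = Add(-22, Mul(6, Y)) (Function('T')(Y) = Add(-4, Mul(6, Add(Y, -3))) = Add(-4, Mul(6, Add(-3, Y))) = Add(-4, Add(-18, Mul(6, Y))) = Add(-22, Mul(6, Y)))
Function('a')(O) = Mul(2, O, Add(5, O)) (Function('a')(O) = Mul(Add(5, O), Mul(2, O)) = Mul(2, O, Add(5, O)))
Function('w')(v) = Add(8, v) (Function('w')(v) = Add(v, Mul(-1, Mul(2, -4, Add(5, -4)))) = Add(v, Mul(-1, Mul(2, -4, 1))) = Add(v, Mul(-1, -8)) = Add(v, 8) = Add(8, v))
Pow(Add(Function('J')(Function('w')(-7), 431), -335691), Rational(1, 2)) = Pow(Add(Mul(Add(8, -7), 431), -335691), Rational(1, 2)) = Pow(Add(Mul(1, 431), -335691), Rational(1, 2)) = Pow(Add(431, -335691), Rational(1, 2)) = Pow(-335260, Rational(1, 2)) = Mul(2, I, Pow(83815, Rational(1, 2)))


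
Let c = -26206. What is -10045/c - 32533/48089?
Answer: -369505793/1260220334 ≈ -0.29321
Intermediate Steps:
-10045/c - 32533/48089 = -10045/(-26206) - 32533/48089 = -10045*(-1/26206) - 32533*1/48089 = 10045/26206 - 32533/48089 = -369505793/1260220334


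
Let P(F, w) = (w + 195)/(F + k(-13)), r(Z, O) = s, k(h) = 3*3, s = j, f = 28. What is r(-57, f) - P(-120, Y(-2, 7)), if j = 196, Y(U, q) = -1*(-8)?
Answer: 21959/111 ≈ 197.83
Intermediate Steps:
Y(U, q) = 8
s = 196
k(h) = 9
r(Z, O) = 196
P(F, w) = (195 + w)/(9 + F) (P(F, w) = (w + 195)/(F + 9) = (195 + w)/(9 + F))
r(-57, f) - P(-120, Y(-2, 7)) = 196 - (195 + 8)/(9 - 120) = 196 - 203/(-111) = 196 - (-1)*203/111 = 196 - 1*(-203/111) = 196 + 203/111 = 21959/111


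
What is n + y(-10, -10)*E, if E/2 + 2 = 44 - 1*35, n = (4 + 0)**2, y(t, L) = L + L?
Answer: -264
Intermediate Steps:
y(t, L) = 2*L
n = 16 (n = 4**2 = 16)
E = 14 (E = -4 + 2*(44 - 1*35) = -4 + 2*(44 - 35) = -4 + 2*9 = -4 + 18 = 14)
n + y(-10, -10)*E = 16 + (2*(-10))*14 = 16 - 20*14 = 16 - 280 = -264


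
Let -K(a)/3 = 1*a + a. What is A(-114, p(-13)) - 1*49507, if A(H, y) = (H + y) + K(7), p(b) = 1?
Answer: -49662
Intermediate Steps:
K(a) = -6*a (K(a) = -3*(1*a + a) = -3*(a + a) = -6*a)
A(H, y) = -42 + H + y (A(H, y) = (H + y) - 6*7 = (H + y) - 42 = -42 + H + y)
A(-114, p(-13)) - 1*49507 = (-42 - 114 + 1) - 1*49507 = -155 - 49507 = -49662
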